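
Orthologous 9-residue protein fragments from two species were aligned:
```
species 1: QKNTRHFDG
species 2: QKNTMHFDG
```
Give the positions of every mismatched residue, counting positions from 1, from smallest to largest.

Differences at position 5 (R→M).

5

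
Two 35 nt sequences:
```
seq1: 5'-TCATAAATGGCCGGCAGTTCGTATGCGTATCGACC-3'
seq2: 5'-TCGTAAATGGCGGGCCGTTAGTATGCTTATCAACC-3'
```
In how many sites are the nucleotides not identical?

6

The sequences differ at sites 3, 12, 16, 20, 27, 32 (1-based) — 6 in total.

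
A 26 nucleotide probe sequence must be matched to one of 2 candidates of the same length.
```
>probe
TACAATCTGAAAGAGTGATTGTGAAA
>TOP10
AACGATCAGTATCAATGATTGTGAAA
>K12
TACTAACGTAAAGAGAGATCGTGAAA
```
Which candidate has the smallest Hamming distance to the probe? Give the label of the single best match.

K12

Hamming distances to probe — TOP10: 7; K12: 6.
Smallest is K12 with 6 mismatches.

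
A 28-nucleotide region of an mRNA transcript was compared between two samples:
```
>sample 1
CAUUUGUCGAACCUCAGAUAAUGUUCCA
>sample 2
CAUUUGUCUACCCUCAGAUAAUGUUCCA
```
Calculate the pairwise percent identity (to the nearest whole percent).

93%

Mismatches at positions 9, 11 (1-based): 2 of 28.
Identical positions: 26/28 = 92.86% → 93%.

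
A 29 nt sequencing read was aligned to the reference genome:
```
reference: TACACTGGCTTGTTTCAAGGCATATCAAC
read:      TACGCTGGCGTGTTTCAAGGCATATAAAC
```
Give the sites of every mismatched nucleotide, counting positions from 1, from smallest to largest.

Scanning 1-based: 4: A/G; 10: T/G; 26: C/A.

4, 10, 26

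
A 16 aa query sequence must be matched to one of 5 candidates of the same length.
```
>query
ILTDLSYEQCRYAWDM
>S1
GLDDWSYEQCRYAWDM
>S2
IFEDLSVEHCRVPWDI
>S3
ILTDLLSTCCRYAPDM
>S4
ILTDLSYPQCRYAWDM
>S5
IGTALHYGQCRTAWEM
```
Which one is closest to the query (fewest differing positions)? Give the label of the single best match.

S1 differs at 3 positions; S2 differs at 7 positions; S3 differs at 5 positions; S4 differs at 1 position; S5 differs at 6 positions. The closest is S4.

S4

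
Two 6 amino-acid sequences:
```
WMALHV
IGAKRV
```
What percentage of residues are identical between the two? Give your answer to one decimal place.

33.3%

Mismatches at positions 1, 2, 4, 5 (1-based): 4 of 6.
Identical positions: 2/6 = 33.33% → 33.3%.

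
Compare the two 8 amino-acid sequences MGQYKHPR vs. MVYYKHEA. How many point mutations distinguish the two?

4

Mismatches (1-based): residue 2: G→V; residue 3: Q→Y; residue 7: P→E; residue 8: R→A.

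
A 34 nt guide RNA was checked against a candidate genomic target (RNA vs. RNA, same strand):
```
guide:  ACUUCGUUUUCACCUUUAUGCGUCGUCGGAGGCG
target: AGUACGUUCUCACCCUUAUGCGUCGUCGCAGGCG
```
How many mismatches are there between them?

The sequences differ at positions 2, 4, 9, 15, 29 (1-based) — 5 in total.

5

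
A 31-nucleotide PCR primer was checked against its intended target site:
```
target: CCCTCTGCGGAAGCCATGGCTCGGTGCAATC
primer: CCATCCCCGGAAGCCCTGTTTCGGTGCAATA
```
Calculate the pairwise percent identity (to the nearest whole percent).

7 positions differ (3, 6, 7, 16, 19, 20, 31), so 24 of 31 match: 24/31 = 77.42%.

77%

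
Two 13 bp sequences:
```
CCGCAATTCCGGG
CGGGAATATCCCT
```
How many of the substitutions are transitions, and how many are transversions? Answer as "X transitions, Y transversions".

1 transition, 6 transversions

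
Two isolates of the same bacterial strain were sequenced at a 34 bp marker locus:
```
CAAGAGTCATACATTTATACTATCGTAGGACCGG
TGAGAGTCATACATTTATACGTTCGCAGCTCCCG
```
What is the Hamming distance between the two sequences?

The sequences differ at positions 1, 2, 21, 22, 26, 29, 30, 33 (1-based) — 8 in total.

8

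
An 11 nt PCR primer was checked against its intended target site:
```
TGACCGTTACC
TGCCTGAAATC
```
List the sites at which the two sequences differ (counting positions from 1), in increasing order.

Differences at site 3 (A→C), site 5 (C→T), site 7 (T→A), site 8 (T→A), site 10 (C→T).

3, 5, 7, 8, 10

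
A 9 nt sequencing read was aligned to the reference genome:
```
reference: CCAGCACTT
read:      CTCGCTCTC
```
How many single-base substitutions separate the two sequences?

Comparing position by position, 4 sites differ: 2 (C/T), 3 (A/C), 6 (A/T), 9 (T/C).

4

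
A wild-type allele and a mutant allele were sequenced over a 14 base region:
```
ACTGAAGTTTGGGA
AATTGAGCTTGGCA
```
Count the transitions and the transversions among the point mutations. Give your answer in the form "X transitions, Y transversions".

2 transitions, 3 transversions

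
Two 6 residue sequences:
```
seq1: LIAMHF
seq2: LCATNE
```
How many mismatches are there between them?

4

Comparing position by position, 4 positions differ: 2 (I/C), 4 (M/T), 5 (H/N), 6 (F/E).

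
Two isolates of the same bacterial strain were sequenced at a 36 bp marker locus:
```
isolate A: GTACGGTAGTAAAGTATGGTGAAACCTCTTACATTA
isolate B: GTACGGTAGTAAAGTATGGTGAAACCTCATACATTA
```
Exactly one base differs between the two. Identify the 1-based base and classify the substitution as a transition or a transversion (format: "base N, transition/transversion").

base 29, transversion

Base 29 changes T→A. T is a pyrimidine and A is a purine, so this is a transversion.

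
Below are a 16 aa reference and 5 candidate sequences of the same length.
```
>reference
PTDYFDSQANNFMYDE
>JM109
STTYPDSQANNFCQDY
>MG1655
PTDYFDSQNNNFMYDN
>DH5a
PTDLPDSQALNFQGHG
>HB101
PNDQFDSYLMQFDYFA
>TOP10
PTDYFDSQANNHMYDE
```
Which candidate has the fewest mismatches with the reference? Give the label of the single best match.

Hamming distances to reference — JM109: 6; MG1655: 2; DH5a: 7; HB101: 9; TOP10: 1.
Smallest is TOP10 with 1 mismatch.

TOP10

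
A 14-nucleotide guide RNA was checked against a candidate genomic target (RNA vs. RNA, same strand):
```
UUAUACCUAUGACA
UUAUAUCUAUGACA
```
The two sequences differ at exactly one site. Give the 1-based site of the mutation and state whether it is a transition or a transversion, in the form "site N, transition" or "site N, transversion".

The sequences differ only at site 6: C→U (pyrimidine→pyrimidine), a transition.

site 6, transition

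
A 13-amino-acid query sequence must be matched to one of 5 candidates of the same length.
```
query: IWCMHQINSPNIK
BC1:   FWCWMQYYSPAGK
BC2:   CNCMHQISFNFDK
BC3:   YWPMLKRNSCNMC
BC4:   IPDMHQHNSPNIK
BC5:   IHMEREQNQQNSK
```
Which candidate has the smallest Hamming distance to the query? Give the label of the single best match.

BC1 differs at 7 positions; BC2 differs at 7 positions; BC3 differs at 8 positions; BC4 differs at 3 positions; BC5 differs at 9 positions. The closest is BC4.

BC4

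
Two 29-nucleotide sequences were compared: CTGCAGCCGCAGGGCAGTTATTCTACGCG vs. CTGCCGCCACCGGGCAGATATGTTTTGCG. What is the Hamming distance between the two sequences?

The sequences differ at sites 5, 9, 11, 18, 22, 23, 25, 26 (1-based) — 8 in total.

8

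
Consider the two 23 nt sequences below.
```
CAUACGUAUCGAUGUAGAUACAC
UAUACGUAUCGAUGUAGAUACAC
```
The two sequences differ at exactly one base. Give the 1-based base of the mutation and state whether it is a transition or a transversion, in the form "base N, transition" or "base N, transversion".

base 1, transition

Base 1 changes C→U. C is a pyrimidine and U is a pyrimidine, so this is a transition.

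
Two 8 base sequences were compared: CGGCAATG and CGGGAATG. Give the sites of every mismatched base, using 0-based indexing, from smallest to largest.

Scanning 0-based: 3: C/G.

3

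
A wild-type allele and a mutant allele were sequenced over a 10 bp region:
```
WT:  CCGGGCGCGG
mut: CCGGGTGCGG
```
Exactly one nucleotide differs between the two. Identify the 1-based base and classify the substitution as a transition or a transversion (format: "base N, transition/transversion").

base 6, transition

Base 6 changes C→T. C is a pyrimidine and T is a pyrimidine, so this is a transition.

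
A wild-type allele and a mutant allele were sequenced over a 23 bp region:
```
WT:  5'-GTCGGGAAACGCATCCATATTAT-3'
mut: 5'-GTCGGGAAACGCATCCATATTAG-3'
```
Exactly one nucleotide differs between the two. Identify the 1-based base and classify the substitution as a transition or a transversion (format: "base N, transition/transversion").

base 23, transversion

The sequences differ only at base 23: T→G (pyrimidine→purine), a transversion.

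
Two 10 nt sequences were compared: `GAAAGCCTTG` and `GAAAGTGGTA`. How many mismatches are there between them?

Comparing position by position, 4 bases differ: 6 (C/T), 7 (C/G), 8 (T/G), 10 (G/A).

4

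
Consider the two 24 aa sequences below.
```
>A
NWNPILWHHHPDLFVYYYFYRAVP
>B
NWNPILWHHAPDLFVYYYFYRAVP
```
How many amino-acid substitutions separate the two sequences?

1

The sequences differ at positions 10 (1-based) — 1 in total.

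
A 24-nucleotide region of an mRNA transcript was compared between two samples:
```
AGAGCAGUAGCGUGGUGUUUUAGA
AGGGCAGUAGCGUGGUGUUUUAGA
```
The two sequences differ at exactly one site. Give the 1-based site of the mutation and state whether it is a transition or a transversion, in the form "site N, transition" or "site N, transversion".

site 3, transition

Site 3 changes A→G. A is a purine and G is a purine, so this is a transition.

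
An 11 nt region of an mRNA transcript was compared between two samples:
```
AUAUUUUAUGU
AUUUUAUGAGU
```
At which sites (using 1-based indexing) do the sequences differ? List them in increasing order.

Differences at site 3 (A→U), site 6 (U→A), site 8 (A→G), site 9 (U→A).

3, 6, 8, 9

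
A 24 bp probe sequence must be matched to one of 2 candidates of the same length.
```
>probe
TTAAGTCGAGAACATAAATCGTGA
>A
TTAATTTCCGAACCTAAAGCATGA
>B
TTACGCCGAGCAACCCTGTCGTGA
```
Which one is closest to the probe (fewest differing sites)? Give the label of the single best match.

A differs at 7 sites; B differs at 9 sites. The closest is A.

A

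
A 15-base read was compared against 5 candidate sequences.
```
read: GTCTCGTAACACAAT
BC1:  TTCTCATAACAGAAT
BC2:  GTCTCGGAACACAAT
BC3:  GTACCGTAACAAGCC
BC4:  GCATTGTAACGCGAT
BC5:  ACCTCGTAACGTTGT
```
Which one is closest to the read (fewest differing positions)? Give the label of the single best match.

BC2

BC1 differs at 3 positions; BC2 differs at 1 position; BC3 differs at 6 positions; BC4 differs at 5 positions; BC5 differs at 6 positions. The closest is BC2.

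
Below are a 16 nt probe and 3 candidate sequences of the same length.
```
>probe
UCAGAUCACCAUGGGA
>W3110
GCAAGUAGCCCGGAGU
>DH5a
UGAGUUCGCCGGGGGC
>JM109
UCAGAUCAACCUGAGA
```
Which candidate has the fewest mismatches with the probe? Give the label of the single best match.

JM109

W3110 differs at 9 sites; DH5a differs at 6 sites; JM109 differs at 3 sites. The closest is JM109.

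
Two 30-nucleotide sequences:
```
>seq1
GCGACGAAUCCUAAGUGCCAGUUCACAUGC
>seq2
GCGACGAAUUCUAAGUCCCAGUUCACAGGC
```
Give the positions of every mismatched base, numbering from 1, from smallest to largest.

10, 17, 28

Differences at position 10 (C→U), position 17 (G→C), position 28 (U→G).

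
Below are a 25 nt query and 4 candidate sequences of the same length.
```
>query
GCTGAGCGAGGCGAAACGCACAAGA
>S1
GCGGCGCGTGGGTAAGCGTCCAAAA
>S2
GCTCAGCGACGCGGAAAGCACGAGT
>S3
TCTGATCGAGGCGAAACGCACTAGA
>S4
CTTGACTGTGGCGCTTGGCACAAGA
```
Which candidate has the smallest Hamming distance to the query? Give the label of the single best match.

Hamming distances to query — S1: 9; S2: 6; S3: 3; S4: 9.
Smallest is S3 with 3 mismatches.

S3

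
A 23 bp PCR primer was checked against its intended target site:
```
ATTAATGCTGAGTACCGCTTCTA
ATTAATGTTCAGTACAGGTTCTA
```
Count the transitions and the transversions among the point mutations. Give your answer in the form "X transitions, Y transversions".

Transitions (purine↔purine or pyrimidine↔pyrimidine): 8 C→T.
Transversions (purine↔pyrimidine): 10 G→C, 16 C→A, 18 C→G.

1 transition, 3 transversions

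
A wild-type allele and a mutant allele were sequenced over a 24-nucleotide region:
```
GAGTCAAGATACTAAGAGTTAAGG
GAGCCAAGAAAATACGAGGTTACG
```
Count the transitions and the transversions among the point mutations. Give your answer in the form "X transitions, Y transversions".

Mismatches (1-based):
site 4: T→C (pyrimidine→pyrimidine, transition)
site 10: T→A (pyrimidine→purine, transversion)
site 12: C→A (pyrimidine→purine, transversion)
site 15: A→C (purine→pyrimidine, transversion)
site 19: T→G (pyrimidine→purine, transversion)
site 21: A→T (purine→pyrimidine, transversion)
site 23: G→C (purine→pyrimidine, transversion)

1 transition, 6 transversions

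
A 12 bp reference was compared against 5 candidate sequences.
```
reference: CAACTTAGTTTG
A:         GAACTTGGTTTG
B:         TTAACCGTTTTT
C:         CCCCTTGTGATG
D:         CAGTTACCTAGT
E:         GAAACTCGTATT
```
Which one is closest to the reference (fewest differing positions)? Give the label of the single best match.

A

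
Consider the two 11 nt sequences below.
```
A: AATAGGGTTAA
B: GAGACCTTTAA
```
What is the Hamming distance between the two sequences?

5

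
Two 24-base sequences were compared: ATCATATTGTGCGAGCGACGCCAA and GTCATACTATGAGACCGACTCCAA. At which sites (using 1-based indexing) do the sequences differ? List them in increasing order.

Differences at site 1 (A→G), site 7 (T→C), site 9 (G→A), site 12 (C→A), site 15 (G→C), site 20 (G→T).

1, 7, 9, 12, 15, 20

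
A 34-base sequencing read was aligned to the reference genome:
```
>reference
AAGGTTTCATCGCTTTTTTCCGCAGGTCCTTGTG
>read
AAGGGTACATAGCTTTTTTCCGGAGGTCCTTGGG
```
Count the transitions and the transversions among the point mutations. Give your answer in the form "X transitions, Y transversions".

Mismatches (1-based):
site 5: T→G (pyrimidine→purine, transversion)
site 7: T→A (pyrimidine→purine, transversion)
site 11: C→A (pyrimidine→purine, transversion)
site 23: C→G (pyrimidine→purine, transversion)
site 33: T→G (pyrimidine→purine, transversion)

0 transitions, 5 transversions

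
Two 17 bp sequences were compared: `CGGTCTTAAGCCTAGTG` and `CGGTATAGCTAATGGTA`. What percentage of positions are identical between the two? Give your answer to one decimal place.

47.1%

Mismatches at positions 5, 7, 8, 9, 10, 11, 12, 14, 17 (1-based): 9 of 17.
Identical positions: 8/17 = 47.06% → 47.1%.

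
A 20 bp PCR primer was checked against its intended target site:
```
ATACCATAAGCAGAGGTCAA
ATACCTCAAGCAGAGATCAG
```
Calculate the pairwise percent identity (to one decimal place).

80.0%

4 positions differ (6, 7, 16, 20), so 16 of 20 match: 16/20 = 80%.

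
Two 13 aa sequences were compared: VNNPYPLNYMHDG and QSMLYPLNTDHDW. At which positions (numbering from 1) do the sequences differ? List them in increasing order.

1, 2, 3, 4, 9, 10, 13

Scanning 1-based: 1: V/Q; 2: N/S; 3: N/M; 4: P/L; 9: Y/T; 10: M/D; 13: G/W.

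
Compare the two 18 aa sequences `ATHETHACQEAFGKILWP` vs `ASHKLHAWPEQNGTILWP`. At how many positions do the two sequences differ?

8

The sequences differ at positions 2, 4, 5, 8, 9, 11, 12, 14 (1-based) — 8 in total.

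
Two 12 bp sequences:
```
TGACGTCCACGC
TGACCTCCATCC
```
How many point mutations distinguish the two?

3

The sequences differ at positions 5, 10, 11 (1-based) — 3 in total.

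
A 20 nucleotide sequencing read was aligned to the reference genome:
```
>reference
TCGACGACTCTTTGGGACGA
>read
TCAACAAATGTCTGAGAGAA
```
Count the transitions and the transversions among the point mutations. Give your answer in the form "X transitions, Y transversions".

Mismatches (1-based):
site 3: G→A (purine→purine, transition)
site 6: G→A (purine→purine, transition)
site 8: C→A (pyrimidine→purine, transversion)
site 10: C→G (pyrimidine→purine, transversion)
site 12: T→C (pyrimidine→pyrimidine, transition)
site 15: G→A (purine→purine, transition)
site 18: C→G (pyrimidine→purine, transversion)
site 19: G→A (purine→purine, transition)

5 transitions, 3 transversions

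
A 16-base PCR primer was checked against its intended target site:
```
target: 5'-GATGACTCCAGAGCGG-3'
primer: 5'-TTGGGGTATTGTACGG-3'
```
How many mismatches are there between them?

10

Comparing position by position, 10 positions differ: 1 (G/T), 2 (A/T), 3 (T/G), 5 (A/G), 6 (C/G), 8 (C/A), 9 (C/T), 10 (A/T), 12 (A/T), 13 (G/A).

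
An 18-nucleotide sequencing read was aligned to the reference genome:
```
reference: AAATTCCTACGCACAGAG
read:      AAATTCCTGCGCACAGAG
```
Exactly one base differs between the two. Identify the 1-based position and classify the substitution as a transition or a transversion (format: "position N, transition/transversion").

The sequences differ only at position 9: A→G (purine→purine), a transition.

position 9, transition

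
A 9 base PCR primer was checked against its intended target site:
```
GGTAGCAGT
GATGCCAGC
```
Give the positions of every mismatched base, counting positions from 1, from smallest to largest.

2, 4, 5, 9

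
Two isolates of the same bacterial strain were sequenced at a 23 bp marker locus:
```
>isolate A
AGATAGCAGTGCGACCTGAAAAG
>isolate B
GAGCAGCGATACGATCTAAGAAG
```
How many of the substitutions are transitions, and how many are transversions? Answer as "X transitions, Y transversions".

10 transitions, 0 transversions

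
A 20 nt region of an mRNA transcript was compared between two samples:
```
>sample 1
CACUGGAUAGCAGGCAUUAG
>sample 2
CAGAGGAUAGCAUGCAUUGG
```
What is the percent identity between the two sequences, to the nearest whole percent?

Mismatches at positions 3, 4, 13, 19 (1-based): 4 of 20.
Identical positions: 16/20 = 80% → 80%.

80%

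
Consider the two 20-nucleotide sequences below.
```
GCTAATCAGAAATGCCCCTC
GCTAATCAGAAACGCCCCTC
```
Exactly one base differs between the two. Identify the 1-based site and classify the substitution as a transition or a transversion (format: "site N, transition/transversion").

site 13, transition

The sequences differ only at site 13: T→C (pyrimidine→pyrimidine), a transition.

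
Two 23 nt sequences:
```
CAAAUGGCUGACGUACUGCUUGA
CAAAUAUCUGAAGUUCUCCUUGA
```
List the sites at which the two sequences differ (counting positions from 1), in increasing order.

Scanning 1-based: 6: G/A; 7: G/U; 12: C/A; 15: A/U; 18: G/C.

6, 7, 12, 15, 18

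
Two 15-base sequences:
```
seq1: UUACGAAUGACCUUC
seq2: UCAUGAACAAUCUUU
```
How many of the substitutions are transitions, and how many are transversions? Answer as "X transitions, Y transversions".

6 transitions, 0 transversions

Transitions (purine↔purine or pyrimidine↔pyrimidine): 2 U→C, 4 C→U, 8 U→C, 9 G→A, 11 C→U, 15 C→U.
Transversions (purine↔pyrimidine): none.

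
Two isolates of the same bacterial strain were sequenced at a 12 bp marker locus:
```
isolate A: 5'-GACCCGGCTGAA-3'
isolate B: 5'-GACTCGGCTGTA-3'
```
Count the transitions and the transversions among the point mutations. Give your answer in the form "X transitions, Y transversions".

1 transition, 1 transversion

Transitions (purine↔purine or pyrimidine↔pyrimidine): 4 C→T.
Transversions (purine↔pyrimidine): 11 A→T.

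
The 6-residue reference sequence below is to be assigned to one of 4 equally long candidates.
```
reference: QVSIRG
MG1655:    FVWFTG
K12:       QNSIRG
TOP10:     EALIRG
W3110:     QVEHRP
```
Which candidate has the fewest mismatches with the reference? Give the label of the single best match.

Hamming distances to reference — MG1655: 4; K12: 1; TOP10: 3; W3110: 3.
Smallest is K12 with 1 mismatch.

K12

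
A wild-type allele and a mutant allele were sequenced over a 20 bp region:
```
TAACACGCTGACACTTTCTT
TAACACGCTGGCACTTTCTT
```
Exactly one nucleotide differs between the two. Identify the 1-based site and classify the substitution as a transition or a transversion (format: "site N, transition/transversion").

Site 11 changes A→G. A is a purine and G is a purine, so this is a transition.

site 11, transition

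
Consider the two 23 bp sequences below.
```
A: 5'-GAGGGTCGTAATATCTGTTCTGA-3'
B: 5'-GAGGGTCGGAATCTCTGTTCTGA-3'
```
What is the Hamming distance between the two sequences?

Comparing position by position, 2 sites differ: 9 (T/G), 13 (A/C).

2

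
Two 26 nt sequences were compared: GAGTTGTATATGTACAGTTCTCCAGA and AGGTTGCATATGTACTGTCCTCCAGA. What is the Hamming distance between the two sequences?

Mismatches (1-based): position 1: G→A; position 2: A→G; position 7: T→C; position 16: A→T; position 19: T→C.

5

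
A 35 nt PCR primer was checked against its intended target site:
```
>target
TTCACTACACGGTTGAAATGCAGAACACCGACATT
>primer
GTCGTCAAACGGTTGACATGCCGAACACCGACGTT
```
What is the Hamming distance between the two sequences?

8

Comparing position by position, 8 positions differ: 1 (T/G), 4 (A/G), 5 (C/T), 6 (T/C), 8 (C/A), 17 (A/C), 22 (A/C), 33 (A/G).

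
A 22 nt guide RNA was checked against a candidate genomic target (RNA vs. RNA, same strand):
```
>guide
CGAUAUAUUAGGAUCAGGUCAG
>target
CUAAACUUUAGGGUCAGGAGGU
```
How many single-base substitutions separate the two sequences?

9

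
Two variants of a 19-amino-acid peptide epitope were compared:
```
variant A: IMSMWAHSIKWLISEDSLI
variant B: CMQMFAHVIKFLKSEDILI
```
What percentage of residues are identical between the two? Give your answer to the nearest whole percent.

7 positions differ (1, 3, 5, 8, 11, 13, 17), so 12 of 19 match: 12/19 = 63.16%.

63%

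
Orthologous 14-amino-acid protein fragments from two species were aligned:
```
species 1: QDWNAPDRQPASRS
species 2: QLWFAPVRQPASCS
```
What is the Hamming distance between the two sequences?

4

The sequences differ at positions 2, 4, 7, 13 (1-based) — 4 in total.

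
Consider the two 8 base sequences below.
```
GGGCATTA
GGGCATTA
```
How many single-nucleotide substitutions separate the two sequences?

0

The two sequences are identical at every position.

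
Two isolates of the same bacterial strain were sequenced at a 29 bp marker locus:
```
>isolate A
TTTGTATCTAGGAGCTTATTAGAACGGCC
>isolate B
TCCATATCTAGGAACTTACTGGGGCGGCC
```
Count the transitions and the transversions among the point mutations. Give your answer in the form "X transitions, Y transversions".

Transitions (purine↔purine or pyrimidine↔pyrimidine): 2 T→C, 3 T→C, 4 G→A, 14 G→A, 19 T→C, 21 A→G, 23 A→G, 24 A→G.
Transversions (purine↔pyrimidine): none.

8 transitions, 0 transversions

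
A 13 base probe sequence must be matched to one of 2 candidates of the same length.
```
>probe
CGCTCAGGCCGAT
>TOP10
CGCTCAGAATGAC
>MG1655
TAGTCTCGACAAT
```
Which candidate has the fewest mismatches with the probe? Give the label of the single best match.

Hamming distances to probe — TOP10: 4; MG1655: 7.
Smallest is TOP10 with 4 mismatches.

TOP10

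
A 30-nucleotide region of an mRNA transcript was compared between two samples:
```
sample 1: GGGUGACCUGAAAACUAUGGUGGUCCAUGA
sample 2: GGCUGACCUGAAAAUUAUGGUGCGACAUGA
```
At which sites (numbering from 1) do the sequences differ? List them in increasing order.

3, 15, 23, 24, 25

Differences at site 3 (G→C), site 15 (C→U), site 23 (G→C), site 24 (U→G), site 25 (C→A).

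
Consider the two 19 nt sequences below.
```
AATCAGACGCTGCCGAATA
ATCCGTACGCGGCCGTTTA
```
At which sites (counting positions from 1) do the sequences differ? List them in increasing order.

Scanning 1-based: 2: A/T; 3: T/C; 5: A/G; 6: G/T; 11: T/G; 16: A/T; 17: A/T.

2, 3, 5, 6, 11, 16, 17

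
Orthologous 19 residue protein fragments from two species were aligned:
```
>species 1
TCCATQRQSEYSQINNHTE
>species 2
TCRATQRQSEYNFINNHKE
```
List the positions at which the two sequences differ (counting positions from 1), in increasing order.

3, 12, 13, 18

Scanning 1-based: 3: C/R; 12: S/N; 13: Q/F; 18: T/K.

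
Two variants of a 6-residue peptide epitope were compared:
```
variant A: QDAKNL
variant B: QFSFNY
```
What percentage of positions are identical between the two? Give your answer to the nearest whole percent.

33%

Mismatches at positions 2, 3, 4, 6 (1-based): 4 of 6.
Identical positions: 2/6 = 33.33% → 33%.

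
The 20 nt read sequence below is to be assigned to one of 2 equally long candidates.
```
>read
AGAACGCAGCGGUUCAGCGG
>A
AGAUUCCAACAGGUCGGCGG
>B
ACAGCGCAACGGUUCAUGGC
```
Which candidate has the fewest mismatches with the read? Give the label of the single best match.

B

Hamming distances to read — A: 7; B: 6.
Smallest is B with 6 mismatches.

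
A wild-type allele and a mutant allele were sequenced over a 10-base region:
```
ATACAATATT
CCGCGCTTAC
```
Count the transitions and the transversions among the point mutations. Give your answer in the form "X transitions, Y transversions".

4 transitions, 4 transversions

Mismatches (1-based):
site 1: A→C (purine→pyrimidine, transversion)
site 2: T→C (pyrimidine→pyrimidine, transition)
site 3: A→G (purine→purine, transition)
site 5: A→G (purine→purine, transition)
site 6: A→C (purine→pyrimidine, transversion)
site 8: A→T (purine→pyrimidine, transversion)
site 9: T→A (pyrimidine→purine, transversion)
site 10: T→C (pyrimidine→pyrimidine, transition)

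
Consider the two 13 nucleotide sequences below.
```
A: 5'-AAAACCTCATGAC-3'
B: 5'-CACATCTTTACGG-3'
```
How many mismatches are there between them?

The sequences differ at sites 1, 3, 5, 8, 9, 10, 11, 12, 13 (1-based) — 9 in total.

9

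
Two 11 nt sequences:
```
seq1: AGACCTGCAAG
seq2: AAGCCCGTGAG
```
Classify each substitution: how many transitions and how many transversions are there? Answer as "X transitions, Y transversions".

Transitions (purine↔purine or pyrimidine↔pyrimidine): 2 G→A, 3 A→G, 6 T→C, 8 C→T, 9 A→G.
Transversions (purine↔pyrimidine): none.

5 transitions, 0 transversions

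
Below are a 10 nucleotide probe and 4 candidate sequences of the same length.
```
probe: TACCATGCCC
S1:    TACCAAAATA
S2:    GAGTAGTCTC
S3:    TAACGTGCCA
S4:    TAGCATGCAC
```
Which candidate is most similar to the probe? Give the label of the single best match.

Hamming distances to probe — S1: 5; S2: 6; S3: 3; S4: 2.
Smallest is S4 with 2 mismatches.

S4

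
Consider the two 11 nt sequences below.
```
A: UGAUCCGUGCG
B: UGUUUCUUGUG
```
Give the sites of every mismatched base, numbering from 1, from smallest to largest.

3, 5, 7, 10

Scanning 1-based: 3: A/U; 5: C/U; 7: G/U; 10: C/U.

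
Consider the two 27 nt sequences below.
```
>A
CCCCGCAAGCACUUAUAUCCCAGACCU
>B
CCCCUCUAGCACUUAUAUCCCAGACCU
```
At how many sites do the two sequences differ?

2

Mismatches (1-based): site 5: G→U; site 7: A→U.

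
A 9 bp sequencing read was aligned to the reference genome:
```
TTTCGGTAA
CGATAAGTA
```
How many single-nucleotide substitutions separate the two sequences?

The sequences differ at sites 1, 2, 3, 4, 5, 6, 7, 8 (1-based) — 8 in total.

8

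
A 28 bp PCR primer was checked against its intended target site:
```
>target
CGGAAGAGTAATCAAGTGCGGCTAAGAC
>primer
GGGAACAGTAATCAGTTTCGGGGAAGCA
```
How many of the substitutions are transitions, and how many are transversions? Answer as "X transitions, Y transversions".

1 transition, 8 transversions

Transitions (purine↔purine or pyrimidine↔pyrimidine): 15 A→G.
Transversions (purine↔pyrimidine): 1 C→G, 6 G→C, 16 G→T, 18 G→T, 22 C→G, 23 T→G, 27 A→C, 28 C→A.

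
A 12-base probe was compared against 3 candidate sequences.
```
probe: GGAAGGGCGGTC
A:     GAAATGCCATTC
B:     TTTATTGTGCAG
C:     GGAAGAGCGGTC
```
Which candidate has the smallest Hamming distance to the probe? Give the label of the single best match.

A differs at 5 positions; B differs at 9 positions; C differs at 1 position. The closest is C.

C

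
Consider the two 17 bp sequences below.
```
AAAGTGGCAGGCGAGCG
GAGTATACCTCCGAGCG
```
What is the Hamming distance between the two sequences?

9

Comparing position by position, 9 positions differ: 1 (A/G), 3 (A/G), 4 (G/T), 5 (T/A), 6 (G/T), 7 (G/A), 9 (A/C), 10 (G/T), 11 (G/C).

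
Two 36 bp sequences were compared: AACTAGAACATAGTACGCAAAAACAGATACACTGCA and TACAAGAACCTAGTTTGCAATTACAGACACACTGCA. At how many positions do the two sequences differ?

Comparing position by position, 8 positions differ: 1 (A/T), 4 (T/A), 10 (A/C), 15 (A/T), 16 (C/T), 21 (A/T), 22 (A/T), 28 (T/C).

8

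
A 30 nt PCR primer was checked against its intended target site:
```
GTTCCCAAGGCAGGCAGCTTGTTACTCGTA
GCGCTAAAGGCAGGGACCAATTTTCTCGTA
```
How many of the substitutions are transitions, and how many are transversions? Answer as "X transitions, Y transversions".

2 transitions, 8 transversions

Mismatches (1-based):
position 2: T→C (pyrimidine→pyrimidine, transition)
position 3: T→G (pyrimidine→purine, transversion)
position 5: C→T (pyrimidine→pyrimidine, transition)
position 6: C→A (pyrimidine→purine, transversion)
position 15: C→G (pyrimidine→purine, transversion)
position 17: G→C (purine→pyrimidine, transversion)
position 19: T→A (pyrimidine→purine, transversion)
position 20: T→A (pyrimidine→purine, transversion)
position 21: G→T (purine→pyrimidine, transversion)
position 24: A→T (purine→pyrimidine, transversion)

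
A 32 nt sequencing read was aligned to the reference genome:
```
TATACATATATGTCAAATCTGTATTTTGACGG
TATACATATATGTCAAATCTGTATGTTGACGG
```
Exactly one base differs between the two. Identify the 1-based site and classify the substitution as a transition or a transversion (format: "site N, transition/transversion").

The sequences differ only at site 25: T→G (pyrimidine→purine), a transversion.

site 25, transversion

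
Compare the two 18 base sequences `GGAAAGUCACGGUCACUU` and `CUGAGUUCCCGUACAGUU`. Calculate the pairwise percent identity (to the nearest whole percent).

9 positions differ (1, 2, 3, 5, 6, 9, 12, 13, 16), so 9 of 18 match: 9/18 = 50%.

50%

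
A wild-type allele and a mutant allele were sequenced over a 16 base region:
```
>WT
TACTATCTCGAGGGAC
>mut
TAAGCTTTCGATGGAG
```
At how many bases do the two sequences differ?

6

The sequences differ at bases 3, 4, 5, 7, 12, 16 (1-based) — 6 in total.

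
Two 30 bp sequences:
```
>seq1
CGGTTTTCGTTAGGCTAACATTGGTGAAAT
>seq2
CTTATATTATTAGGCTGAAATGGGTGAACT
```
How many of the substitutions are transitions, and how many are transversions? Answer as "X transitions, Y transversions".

Transitions (purine↔purine or pyrimidine↔pyrimidine): 8 C→T, 9 G→A, 17 A→G.
Transversions (purine↔pyrimidine): 2 G→T, 3 G→T, 4 T→A, 6 T→A, 19 C→A, 22 T→G, 29 A→C.

3 transitions, 7 transversions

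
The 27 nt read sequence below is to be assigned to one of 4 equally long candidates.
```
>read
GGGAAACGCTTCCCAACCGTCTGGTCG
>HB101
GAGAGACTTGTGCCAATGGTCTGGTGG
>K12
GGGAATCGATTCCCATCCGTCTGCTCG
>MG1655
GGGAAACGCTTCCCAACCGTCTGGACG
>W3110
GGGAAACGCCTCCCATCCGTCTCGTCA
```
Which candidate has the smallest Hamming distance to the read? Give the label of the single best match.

MG1655

HB101 differs at 9 positions; K12 differs at 4 positions; MG1655 differs at 1 position; W3110 differs at 4 positions. The closest is MG1655.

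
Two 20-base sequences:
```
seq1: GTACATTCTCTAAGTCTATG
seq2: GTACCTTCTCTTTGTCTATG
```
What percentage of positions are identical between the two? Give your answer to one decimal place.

85.0%

Mismatches at positions 5, 12, 13 (1-based): 3 of 20.
Identical positions: 17/20 = 85% → 85.0%.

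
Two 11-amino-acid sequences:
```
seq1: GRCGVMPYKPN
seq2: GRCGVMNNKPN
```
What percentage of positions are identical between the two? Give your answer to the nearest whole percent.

Mismatches at positions 7, 8 (1-based): 2 of 11.
Identical positions: 9/11 = 81.82% → 82%.

82%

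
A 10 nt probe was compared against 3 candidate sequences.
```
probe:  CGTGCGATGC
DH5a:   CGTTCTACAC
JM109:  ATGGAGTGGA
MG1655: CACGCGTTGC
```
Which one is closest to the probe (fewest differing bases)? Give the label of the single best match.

Hamming distances to probe — DH5a: 4; JM109: 7; MG1655: 3.
Smallest is MG1655 with 3 mismatches.

MG1655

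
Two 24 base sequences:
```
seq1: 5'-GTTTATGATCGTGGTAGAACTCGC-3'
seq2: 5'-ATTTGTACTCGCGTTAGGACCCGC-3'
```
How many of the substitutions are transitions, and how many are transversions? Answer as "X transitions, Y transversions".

6 transitions, 2 transversions

Mismatches (1-based):
base 1: G→A (purine→purine, transition)
base 5: A→G (purine→purine, transition)
base 7: G→A (purine→purine, transition)
base 8: A→C (purine→pyrimidine, transversion)
base 12: T→C (pyrimidine→pyrimidine, transition)
base 14: G→T (purine→pyrimidine, transversion)
base 18: A→G (purine→purine, transition)
base 21: T→C (pyrimidine→pyrimidine, transition)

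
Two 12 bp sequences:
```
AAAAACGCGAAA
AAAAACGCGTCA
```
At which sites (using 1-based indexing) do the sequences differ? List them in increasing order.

10, 11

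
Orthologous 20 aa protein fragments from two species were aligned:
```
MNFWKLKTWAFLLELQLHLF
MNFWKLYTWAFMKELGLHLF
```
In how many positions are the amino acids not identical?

Mismatches (1-based): position 7: K→Y; position 12: L→M; position 13: L→K; position 16: Q→G.

4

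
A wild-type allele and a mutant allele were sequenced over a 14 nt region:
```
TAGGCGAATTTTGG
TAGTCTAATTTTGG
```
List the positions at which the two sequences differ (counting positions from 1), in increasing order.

4, 6

Scanning 1-based: 4: G/T; 6: G/T.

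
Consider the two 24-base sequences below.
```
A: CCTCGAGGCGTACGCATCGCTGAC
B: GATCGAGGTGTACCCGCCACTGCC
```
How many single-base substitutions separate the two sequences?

8

Comparing position by position, 8 bases differ: 1 (C/G), 2 (C/A), 9 (C/T), 14 (G/C), 16 (A/G), 17 (T/C), 19 (G/A), 23 (A/C).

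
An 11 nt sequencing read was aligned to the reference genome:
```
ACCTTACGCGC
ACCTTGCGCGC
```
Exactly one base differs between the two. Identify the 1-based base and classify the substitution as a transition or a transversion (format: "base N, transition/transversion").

The sequences differ only at base 6: A→G (purine→purine), a transition.

base 6, transition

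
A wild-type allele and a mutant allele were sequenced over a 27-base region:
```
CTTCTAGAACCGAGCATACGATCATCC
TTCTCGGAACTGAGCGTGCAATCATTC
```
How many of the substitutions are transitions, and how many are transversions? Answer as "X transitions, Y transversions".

10 transitions, 0 transversions

Transitions (purine↔purine or pyrimidine↔pyrimidine): 1 C→T, 3 T→C, 4 C→T, 5 T→C, 6 A→G, 11 C→T, 16 A→G, 18 A→G, 20 G→A, 26 C→T.
Transversions (purine↔pyrimidine): none.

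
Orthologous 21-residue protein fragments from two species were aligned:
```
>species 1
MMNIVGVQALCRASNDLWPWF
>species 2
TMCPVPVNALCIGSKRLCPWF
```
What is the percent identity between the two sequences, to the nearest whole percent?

52%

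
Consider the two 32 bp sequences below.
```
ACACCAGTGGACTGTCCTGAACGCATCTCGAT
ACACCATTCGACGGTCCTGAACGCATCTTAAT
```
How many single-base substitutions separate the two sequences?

5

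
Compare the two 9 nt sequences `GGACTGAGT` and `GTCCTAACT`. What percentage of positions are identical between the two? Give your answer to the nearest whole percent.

56%

4 positions differ (2, 3, 6, 8), so 5 of 9 match: 5/9 = 55.56%.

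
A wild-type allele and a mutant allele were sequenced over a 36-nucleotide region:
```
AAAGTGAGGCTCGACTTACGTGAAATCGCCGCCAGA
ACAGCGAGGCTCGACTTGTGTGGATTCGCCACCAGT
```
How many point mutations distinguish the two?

8

The sequences differ at bases 2, 5, 18, 19, 23, 25, 31, 36 (1-based) — 8 in total.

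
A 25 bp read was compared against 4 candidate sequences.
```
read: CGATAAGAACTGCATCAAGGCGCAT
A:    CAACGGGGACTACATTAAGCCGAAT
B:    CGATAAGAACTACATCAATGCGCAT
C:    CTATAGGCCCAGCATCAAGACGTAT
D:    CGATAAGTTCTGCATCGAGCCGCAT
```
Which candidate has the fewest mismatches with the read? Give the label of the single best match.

A differs at 9 sites; B differs at 2 sites; C differs at 7 sites; D differs at 4 sites. The closest is B.

B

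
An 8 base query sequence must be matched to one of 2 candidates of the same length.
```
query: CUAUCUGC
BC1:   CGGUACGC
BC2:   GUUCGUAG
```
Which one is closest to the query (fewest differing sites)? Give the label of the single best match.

BC1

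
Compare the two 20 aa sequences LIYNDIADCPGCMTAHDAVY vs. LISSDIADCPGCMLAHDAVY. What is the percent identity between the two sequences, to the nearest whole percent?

85%

Mismatches at positions 3, 4, 14 (1-based): 3 of 20.
Identical positions: 17/20 = 85% → 85%.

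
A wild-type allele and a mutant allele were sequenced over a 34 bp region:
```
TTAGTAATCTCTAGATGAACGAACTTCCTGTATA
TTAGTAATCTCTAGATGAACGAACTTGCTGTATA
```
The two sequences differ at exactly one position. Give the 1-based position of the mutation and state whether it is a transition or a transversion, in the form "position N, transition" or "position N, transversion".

position 27, transversion

The sequences differ only at position 27: C→G (pyrimidine→purine), a transversion.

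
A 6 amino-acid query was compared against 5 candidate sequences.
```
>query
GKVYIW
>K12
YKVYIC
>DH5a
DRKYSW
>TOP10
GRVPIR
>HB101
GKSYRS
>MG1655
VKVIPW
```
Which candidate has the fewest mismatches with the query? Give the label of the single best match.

K12

K12 differs at 2 residues; DH5a differs at 4 residues; TOP10 differs at 3 residues; HB101 differs at 3 residues; MG1655 differs at 3 residues. The closest is K12.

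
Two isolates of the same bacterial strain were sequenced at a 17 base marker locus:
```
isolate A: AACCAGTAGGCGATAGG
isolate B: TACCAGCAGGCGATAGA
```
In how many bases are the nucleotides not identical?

3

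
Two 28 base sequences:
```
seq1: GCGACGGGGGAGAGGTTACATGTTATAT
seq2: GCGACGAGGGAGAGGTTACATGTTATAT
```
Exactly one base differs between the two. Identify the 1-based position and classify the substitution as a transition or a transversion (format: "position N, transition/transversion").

position 7, transition

Position 7 changes G→A. G is a purine and A is a purine, so this is a transition.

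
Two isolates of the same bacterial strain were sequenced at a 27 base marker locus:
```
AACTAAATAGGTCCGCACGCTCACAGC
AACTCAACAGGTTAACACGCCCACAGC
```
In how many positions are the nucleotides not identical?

6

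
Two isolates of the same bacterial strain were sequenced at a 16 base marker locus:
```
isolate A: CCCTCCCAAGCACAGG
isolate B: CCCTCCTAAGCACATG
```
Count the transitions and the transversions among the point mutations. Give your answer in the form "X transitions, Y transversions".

1 transition, 1 transversion

Mismatches (1-based):
site 7: C→T (pyrimidine→pyrimidine, transition)
site 15: G→T (purine→pyrimidine, transversion)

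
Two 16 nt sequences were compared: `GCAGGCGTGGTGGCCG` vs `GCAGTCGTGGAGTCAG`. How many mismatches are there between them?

Comparing position by position, 4 bases differ: 5 (G/T), 11 (T/A), 13 (G/T), 15 (C/A).

4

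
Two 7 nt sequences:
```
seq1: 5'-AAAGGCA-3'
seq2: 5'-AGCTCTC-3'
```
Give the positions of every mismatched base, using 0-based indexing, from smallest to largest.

1, 2, 3, 4, 5, 6

Scanning 0-based: 1: A/G; 2: A/C; 3: G/T; 4: G/C; 5: C/T; 6: A/C.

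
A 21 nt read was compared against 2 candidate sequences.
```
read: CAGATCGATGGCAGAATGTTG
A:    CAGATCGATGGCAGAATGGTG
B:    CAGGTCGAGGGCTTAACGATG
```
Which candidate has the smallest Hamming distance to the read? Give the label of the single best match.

A

A differs at 1 base; B differs at 6 bases. The closest is A.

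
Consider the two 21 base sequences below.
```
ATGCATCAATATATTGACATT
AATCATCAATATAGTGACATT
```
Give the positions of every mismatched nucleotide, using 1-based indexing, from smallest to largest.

2, 3, 14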